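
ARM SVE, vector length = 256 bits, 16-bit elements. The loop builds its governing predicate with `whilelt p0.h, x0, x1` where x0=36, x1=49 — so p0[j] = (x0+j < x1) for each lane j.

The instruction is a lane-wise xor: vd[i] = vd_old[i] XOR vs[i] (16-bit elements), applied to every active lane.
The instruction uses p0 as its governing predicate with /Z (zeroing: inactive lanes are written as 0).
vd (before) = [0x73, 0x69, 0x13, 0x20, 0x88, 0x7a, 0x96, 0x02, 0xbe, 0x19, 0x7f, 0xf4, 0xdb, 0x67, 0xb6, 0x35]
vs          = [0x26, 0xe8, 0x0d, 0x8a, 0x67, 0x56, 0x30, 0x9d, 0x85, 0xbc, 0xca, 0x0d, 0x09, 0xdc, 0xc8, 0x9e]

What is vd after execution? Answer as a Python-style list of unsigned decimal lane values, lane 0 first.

vd = [85, 129, 30, 170, 239, 44, 166, 159, 59, 165, 181, 249, 210, 0, 0, 0]

256-bit reg / 16-bit elem → 16 lanes
p0[j] = (36+j < 49); true for j=0..12 → 13 lanes set
  i=0: xor(0x73,0x26) → 85
  i=1: xor(0x69,0xe8) → 129
  i=2: xor(0x13,0x0d) → 30
  i=3: xor(0x20,0x8a) → 170
  i=4: xor(0x88,0x67) → 239
  i=5: xor(0x7a,0x56) → 44
  i=6: xor(0x96,0x30) → 166
  i=7: xor(0x02,0x9d) → 159
  i=8: xor(0xbe,0x85) → 59
  i=9: xor(0x19,0xbc) → 165
  i=10: xor(0x7f,0xca) → 181
  i=11: xor(0xf4,0x0d) → 249
  i=12: xor(0xdb,0x09) → 210
  i=13: tail/zero → 0
  i=14: tail/zero → 0
  i=15: tail/zero → 0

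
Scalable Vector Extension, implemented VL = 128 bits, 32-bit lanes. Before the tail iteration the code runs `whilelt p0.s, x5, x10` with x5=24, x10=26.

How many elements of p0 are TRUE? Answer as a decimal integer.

vl = 2

lane count: 128 div 32 = 4
whilelt: lane j active iff 24+j < 26 → j < 2 → 2 active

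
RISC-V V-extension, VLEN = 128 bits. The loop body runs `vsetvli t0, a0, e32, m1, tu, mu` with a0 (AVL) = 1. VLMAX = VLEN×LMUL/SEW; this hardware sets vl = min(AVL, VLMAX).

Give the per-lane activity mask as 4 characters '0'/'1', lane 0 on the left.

predicate = 1000

lanes per group: 128·1/32 = 4
AVL=1 ≤ VLMAX=4, so vl = 1
bits (lane 0 leftmost): 1000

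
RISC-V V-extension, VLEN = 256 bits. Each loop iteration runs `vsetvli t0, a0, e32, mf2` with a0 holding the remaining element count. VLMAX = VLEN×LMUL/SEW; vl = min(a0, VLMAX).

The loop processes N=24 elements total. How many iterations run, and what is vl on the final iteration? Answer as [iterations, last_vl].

VLMAX = (256 × 1/2) / 32 = 4 lanes
N=24: ⌈24/4⌉ = 6 iters; last vl = 24 − 5×4 = 4

[iterations, last_vl] = [6, 4]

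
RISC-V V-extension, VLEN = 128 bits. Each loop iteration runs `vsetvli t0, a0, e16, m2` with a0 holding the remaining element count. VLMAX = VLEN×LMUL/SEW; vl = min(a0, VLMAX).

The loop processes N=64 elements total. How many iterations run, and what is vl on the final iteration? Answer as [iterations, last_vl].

[iterations, last_vl] = [4, 16]

VLMAX = (128 × 2) / 16 = 16 lanes
N=64: ⌈64/16⌉ = 4 iters; last vl = 64 − 3×16 = 16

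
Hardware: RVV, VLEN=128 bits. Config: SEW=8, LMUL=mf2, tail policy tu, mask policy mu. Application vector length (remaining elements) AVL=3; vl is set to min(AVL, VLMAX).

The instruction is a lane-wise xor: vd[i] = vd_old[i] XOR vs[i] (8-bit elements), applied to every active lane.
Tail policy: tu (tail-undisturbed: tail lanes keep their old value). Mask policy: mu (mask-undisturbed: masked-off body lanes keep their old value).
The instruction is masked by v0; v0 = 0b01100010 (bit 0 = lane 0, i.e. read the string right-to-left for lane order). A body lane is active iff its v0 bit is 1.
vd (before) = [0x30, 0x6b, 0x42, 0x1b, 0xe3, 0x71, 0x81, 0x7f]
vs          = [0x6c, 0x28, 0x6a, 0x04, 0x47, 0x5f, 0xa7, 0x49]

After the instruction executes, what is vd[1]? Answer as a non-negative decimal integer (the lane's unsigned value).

lanes per group: 128·1/2/8 = 8
AVL=3 ≤ VLMAX=8, so vl = 3
[0] mask-off/keep = 0x30
[1] xor(0x6b,0x28) = 0x43
[2] mask-off/keep = 0x42
[3] tail/keep = 0x1b
[4] tail/keep = 0xe3
[5] tail/keep = 0x71
[6] tail/keep = 0x81
[7] tail/keep = 0x7f

vd[1] = 67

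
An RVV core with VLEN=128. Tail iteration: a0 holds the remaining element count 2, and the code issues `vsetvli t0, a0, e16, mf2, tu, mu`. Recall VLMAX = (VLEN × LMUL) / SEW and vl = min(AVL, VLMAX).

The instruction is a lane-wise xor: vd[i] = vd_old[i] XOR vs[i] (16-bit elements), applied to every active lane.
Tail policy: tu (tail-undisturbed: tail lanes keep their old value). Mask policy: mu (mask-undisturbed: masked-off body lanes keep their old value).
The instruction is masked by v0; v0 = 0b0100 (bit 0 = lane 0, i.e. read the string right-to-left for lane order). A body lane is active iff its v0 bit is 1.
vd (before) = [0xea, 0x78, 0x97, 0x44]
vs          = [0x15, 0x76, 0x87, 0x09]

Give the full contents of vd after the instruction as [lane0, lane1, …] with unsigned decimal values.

lanes per group: 128·1/2/16 = 4
AVL=2 ≤ VLMAX=4, so vl = 2
vd[0] mask-off/keep -> 0xea
vd[1] mask-off/keep -> 0x78
vd[2] tail/keep -> 0x97
vd[3] tail/keep -> 0x44

vd = [234, 120, 151, 68]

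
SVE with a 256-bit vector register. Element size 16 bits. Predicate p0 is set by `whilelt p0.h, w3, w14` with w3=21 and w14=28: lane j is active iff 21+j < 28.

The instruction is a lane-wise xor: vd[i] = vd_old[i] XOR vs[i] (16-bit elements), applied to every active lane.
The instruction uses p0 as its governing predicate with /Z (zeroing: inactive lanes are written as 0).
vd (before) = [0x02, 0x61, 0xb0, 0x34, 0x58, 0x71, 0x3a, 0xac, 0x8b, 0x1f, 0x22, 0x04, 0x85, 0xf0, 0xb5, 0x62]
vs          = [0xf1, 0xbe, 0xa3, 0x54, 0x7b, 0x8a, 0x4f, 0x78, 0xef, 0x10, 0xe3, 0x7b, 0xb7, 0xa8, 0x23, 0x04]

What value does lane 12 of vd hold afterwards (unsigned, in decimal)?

vd[12] = 0

lane count: 256 div 16 = 16
p0[j] = (21+j < 28); true for j=0..6 → 7 lanes set
  i=0: xor(0x02,0xf1) → 243
  i=1: xor(0x61,0xbe) → 223
  i=2: xor(0xb0,0xa3) → 19
  i=3: xor(0x34,0x54) → 96
  i=4: xor(0x58,0x7b) → 35
  i=5: xor(0x71,0x8a) → 251
  i=6: xor(0x3a,0x4f) → 117
  i=7: tail/zero → 0
  i=8: tail/zero → 0
  i=9: tail/zero → 0
  i=10: tail/zero → 0
  i=11: tail/zero → 0
  i=12: tail/zero → 0
  i=13: tail/zero → 0
  i=14: tail/zero → 0
  i=15: tail/zero → 0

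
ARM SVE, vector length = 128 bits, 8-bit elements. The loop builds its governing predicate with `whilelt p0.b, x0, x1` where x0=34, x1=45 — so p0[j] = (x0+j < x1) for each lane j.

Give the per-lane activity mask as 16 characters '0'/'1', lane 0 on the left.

predicate = 1111111111100000

lane count: 128 div 8 = 16
p0[j] = (34+j < 45); true for j=0..10 → 11 lanes set
bits (lane 0 leftmost): 1111111111100000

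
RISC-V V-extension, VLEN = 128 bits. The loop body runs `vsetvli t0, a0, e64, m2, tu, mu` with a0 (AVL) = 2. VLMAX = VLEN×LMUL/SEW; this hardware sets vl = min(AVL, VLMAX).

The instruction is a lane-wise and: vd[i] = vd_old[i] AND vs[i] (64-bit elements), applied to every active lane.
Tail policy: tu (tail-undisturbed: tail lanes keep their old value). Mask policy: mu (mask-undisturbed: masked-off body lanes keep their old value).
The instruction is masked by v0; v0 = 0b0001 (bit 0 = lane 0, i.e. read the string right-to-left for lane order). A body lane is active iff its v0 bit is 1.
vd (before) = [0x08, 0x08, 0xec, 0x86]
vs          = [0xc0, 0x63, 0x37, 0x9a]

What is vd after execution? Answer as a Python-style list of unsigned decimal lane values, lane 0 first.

VLMAX = (128 × 2) / 64 = 4 lanes
vl ← min(2, 4) = 2
lane  0: and(0x08,0xc0) ⇒ 0x00
lane  1: mask-off/keep ⇒ 0x08
lane  2: tail/keep ⇒ 0xec
lane  3: tail/keep ⇒ 0x86

vd = [0, 8, 236, 134]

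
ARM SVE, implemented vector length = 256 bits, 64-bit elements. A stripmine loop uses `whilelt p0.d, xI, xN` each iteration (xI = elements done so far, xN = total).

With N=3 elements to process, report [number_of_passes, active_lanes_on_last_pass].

[iterations, last_vl] = [1, 3]

lane count: 256 div 64 = 4
3 elements at 4/iter → 1 passes, remainder 3 on the last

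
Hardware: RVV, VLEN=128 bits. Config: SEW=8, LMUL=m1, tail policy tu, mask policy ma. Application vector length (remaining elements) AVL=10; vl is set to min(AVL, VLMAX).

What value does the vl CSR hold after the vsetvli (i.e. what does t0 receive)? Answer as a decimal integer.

vl = 10

lanes per group: 128·1/8 = 16
vl ← min(10, 16) = 10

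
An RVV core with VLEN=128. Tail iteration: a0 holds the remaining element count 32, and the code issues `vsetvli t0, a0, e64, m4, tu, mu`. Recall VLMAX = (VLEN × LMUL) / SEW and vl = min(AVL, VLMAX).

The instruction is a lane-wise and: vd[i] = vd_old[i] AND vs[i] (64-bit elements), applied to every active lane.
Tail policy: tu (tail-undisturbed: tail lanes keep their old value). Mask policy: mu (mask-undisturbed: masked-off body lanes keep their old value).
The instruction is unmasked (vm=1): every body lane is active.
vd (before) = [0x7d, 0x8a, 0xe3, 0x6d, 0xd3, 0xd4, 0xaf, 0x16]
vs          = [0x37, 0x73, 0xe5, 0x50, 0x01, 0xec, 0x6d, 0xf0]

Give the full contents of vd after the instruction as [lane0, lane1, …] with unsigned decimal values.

vd = [53, 2, 225, 64, 1, 196, 45, 16]

lanes per group: 128·4/64 = 8
vl ← min(32, 8) = 8
  i=0: and(0x7d,0x37) → 53
  i=1: and(0x8a,0x73) → 2
  i=2: and(0xe3,0xe5) → 225
  i=3: and(0x6d,0x50) → 64
  i=4: and(0xd3,0x01) → 1
  i=5: and(0xd4,0xec) → 196
  i=6: and(0xaf,0x6d) → 45
  i=7: and(0x16,0xf0) → 16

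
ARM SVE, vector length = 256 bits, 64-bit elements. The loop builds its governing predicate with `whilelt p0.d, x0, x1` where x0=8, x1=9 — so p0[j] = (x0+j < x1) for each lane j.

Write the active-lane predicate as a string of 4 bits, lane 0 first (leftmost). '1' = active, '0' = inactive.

256-bit reg / 64-bit elem → 4 lanes
p0[j] = (8+j < 9); true for j=0..0 → 1 lanes set
bits (lane 0 leftmost): 1000

predicate = 1000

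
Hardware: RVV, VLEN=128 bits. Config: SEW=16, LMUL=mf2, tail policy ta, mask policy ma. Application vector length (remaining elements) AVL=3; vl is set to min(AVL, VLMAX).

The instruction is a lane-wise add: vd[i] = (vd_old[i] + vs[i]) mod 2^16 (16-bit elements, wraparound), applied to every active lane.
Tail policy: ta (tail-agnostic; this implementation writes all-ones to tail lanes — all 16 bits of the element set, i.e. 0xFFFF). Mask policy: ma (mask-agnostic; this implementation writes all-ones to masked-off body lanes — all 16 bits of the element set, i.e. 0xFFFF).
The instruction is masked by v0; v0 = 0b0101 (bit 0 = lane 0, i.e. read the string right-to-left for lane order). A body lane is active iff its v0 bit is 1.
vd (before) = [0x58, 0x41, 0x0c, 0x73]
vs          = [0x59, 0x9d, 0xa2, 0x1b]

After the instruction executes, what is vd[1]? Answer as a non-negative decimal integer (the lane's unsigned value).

VLMAX = (128 × 1/2) / 16 = 4 lanes
vl ← min(3, 4) = 3
[0] add(0x58,0x59) = 0xb1
[1] mask-off/ones = 0xffff
[2] add(0x0c,0xa2) = 0xae
[3] tail/ones = 0xffff

vd[1] = 65535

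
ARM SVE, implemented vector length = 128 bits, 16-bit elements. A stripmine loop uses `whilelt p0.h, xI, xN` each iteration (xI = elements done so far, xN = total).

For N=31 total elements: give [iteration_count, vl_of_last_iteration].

[iterations, last_vl] = [4, 7]

lane count: 128 div 16 = 8
iterations = ceil(31/8) = 4; final-pass vl = 7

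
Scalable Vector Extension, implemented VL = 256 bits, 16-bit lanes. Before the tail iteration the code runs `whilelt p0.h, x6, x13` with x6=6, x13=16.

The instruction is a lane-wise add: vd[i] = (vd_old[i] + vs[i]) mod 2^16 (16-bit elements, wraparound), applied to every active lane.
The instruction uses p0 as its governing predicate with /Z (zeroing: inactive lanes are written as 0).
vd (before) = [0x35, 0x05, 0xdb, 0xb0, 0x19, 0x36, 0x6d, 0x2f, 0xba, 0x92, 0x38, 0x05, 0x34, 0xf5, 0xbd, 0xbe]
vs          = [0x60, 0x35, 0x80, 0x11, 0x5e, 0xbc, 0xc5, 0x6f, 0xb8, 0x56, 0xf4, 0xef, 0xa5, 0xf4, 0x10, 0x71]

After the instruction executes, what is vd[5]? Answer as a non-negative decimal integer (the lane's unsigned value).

register lanes = 256/16 = 16
p0[j] = (6+j < 16); true for j=0..9 → 10 lanes set
vd[0] add(0x35,0x60) -> 0x95
vd[1] add(0x05,0x35) -> 0x3a
vd[2] add(0xdb,0x80) -> 0x15b
vd[3] add(0xb0,0x11) -> 0xc1
vd[4] add(0x19,0x5e) -> 0x77
vd[5] add(0x36,0xbc) -> 0xf2
vd[6] add(0x6d,0xc5) -> 0x132
vd[7] add(0x2f,0x6f) -> 0x9e
vd[8] add(0xba,0xb8) -> 0x172
vd[9] add(0x92,0x56) -> 0xe8
vd[10] tail/zero -> 0x00
vd[11] tail/zero -> 0x00
vd[12] tail/zero -> 0x00
vd[13] tail/zero -> 0x00
vd[14] tail/zero -> 0x00
vd[15] tail/zero -> 0x00

vd[5] = 242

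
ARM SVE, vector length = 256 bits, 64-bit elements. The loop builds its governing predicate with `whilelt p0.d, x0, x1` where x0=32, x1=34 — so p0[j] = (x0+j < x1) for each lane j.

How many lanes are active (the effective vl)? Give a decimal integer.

register lanes = 256/64 = 4
active while 32+j < 34, i.e. j ∈ [0,2) capped at 4 ⇒ 2

vl = 2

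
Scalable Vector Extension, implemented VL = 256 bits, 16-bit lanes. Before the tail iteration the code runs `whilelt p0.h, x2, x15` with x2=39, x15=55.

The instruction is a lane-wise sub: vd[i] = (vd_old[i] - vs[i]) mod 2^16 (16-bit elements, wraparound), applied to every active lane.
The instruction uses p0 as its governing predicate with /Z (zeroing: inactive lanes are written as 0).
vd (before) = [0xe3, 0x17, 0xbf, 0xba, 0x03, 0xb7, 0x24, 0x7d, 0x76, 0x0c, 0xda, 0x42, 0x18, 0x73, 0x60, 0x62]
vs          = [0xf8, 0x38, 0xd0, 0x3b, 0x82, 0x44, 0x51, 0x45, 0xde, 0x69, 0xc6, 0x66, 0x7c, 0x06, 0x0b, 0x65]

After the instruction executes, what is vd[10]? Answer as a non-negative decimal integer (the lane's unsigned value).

lane count: 256 div 16 = 16
whilelt: lane j active iff 39+j < 55 → j < 16 → 16 active
  i=0: sub(0xe3,0xf8) → 65515
  i=1: sub(0x17,0x38) → 65503
  i=2: sub(0xbf,0xd0) → 65519
  i=3: sub(0xba,0x3b) → 127
  i=4: sub(0x03,0x82) → 65409
  i=5: sub(0xb7,0x44) → 115
  i=6: sub(0x24,0x51) → 65491
  i=7: sub(0x7d,0x45) → 56
  i=8: sub(0x76,0xde) → 65432
  i=9: sub(0x0c,0x69) → 65443
  i=10: sub(0xda,0xc6) → 20
  i=11: sub(0x42,0x66) → 65500
  i=12: sub(0x18,0x7c) → 65436
  i=13: sub(0x73,0x06) → 109
  i=14: sub(0x60,0x0b) → 85
  i=15: sub(0x62,0x65) → 65533

vd[10] = 20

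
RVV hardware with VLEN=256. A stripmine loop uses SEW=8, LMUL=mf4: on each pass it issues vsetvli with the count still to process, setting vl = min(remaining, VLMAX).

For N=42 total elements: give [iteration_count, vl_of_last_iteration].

[iterations, last_vl] = [6, 2]

VLMAX = VLEN×LMUL/SEW = 256×1/4/8 = 8
iterations = ceil(42/8) = 6; final-pass vl = 2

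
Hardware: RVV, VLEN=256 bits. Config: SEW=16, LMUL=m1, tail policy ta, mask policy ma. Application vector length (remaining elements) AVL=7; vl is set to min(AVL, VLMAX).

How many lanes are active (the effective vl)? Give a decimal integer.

vl = 7

lanes per group: 256·1/16 = 16
AVL=7 ≤ VLMAX=16, so vl = 7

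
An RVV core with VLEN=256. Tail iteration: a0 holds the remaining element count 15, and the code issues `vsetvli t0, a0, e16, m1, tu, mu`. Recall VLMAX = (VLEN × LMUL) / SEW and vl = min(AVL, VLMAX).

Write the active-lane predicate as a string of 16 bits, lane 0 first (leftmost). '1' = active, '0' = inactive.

lanes per group: 256·1/16 = 16
AVL=15 ≤ VLMAX=16, so vl = 15
bits (lane 0 leftmost): 1111111111111110

predicate = 1111111111111110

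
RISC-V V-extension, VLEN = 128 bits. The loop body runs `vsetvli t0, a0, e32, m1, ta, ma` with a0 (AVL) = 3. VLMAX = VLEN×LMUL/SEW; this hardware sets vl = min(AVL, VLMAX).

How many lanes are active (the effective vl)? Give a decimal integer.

vl = 3

lanes per group: 128·1/32 = 4
AVL=3 ≤ VLMAX=4, so vl = 3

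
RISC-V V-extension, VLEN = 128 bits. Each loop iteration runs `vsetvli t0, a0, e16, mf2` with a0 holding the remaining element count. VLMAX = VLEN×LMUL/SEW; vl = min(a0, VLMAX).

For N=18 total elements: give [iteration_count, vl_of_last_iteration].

VLMAX = VLEN×LMUL/SEW = 128×1/2/16 = 4
iterations = ceil(18/4) = 5; final-pass vl = 2

[iterations, last_vl] = [5, 2]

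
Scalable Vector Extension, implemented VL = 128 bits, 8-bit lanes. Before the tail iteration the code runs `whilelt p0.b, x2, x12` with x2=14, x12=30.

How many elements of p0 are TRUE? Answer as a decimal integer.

lane count: 128 div 8 = 16
p0[j] = (14+j < 30); true for j=0..15 → 16 lanes set

vl = 16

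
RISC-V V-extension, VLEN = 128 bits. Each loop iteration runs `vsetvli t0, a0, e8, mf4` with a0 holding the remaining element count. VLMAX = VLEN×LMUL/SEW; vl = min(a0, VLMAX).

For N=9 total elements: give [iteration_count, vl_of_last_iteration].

VLMAX = VLEN×LMUL/SEW = 128×1/4/8 = 4
iterations = ceil(9/4) = 3; final-pass vl = 1

[iterations, last_vl] = [3, 1]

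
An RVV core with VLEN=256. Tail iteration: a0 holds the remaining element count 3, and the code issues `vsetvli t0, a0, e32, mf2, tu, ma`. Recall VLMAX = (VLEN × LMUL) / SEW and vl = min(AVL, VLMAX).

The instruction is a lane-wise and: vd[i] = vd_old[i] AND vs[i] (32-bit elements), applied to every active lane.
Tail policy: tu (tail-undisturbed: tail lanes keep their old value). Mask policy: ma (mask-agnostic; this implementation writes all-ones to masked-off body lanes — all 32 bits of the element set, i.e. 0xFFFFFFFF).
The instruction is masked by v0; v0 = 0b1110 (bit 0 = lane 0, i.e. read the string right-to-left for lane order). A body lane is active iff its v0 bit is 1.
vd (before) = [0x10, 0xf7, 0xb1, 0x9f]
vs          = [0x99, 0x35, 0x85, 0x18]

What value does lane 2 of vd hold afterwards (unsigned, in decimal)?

VLMAX = (256 × 1/2) / 32 = 4 lanes
vl ← min(3, 4) = 3
  i=0: mask-off/ones → 4294967295
  i=1: and(0xf7,0x35) → 53
  i=2: and(0xb1,0x85) → 129
  i=3: tail/keep → 159

vd[2] = 129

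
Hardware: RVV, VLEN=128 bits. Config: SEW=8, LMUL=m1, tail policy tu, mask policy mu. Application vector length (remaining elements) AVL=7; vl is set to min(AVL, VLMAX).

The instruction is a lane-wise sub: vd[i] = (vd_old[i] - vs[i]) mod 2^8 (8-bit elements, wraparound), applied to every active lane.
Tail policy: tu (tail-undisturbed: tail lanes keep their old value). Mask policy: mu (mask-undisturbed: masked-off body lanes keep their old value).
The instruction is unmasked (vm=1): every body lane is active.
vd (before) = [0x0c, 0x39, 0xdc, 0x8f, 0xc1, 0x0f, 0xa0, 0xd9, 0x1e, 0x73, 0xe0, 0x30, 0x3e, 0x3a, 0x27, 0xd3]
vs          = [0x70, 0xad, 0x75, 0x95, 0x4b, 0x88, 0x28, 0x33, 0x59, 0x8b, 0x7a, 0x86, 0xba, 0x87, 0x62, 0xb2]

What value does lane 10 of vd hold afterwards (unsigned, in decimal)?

VLMAX = (128 × 1) / 8 = 16 lanes
AVL=7 ≤ VLMAX=16, so vl = 7
[0] sub(0x0c,0x70) = 0x9c
[1] sub(0x39,0xad) = 0x8c
[2] sub(0xdc,0x75) = 0x67
[3] sub(0x8f,0x95) = 0xfa
[4] sub(0xc1,0x4b) = 0x76
[5] sub(0x0f,0x88) = 0x87
[6] sub(0xa0,0x28) = 0x78
[7] tail/keep = 0xd9
[8] tail/keep = 0x1e
[9] tail/keep = 0x73
[10] tail/keep = 0xe0
[11] tail/keep = 0x30
[12] tail/keep = 0x3e
[13] tail/keep = 0x3a
[14] tail/keep = 0x27
[15] tail/keep = 0xd3

vd[10] = 224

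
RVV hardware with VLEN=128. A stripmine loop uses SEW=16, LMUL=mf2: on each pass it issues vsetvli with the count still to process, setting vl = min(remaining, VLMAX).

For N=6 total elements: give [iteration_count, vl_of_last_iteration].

[iterations, last_vl] = [2, 2]

VLMAX = VLEN×LMUL/SEW = 128×1/2/16 = 4
N=6: ⌈6/4⌉ = 2 iters; last vl = 6 − 1×4 = 2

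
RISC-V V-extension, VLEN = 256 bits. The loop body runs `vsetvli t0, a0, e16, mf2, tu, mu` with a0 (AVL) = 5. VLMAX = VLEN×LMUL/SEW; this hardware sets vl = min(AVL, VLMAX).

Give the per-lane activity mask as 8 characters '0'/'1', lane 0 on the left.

VLMAX = VLEN×LMUL/SEW = 256×1/2/16 = 8
vl = min(AVL, VLMAX) = min(5, 8) = 5
bits (lane 0 leftmost): 11111000

predicate = 11111000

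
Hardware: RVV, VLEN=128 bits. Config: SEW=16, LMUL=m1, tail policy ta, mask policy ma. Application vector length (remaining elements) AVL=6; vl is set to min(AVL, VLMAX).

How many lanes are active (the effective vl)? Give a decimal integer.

VLMAX = VLEN×LMUL/SEW = 128×1/16 = 8
AVL=6 ≤ VLMAX=8, so vl = 6

vl = 6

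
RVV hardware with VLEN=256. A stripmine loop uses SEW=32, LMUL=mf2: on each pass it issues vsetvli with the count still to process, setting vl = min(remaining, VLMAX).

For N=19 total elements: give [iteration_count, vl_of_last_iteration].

lanes per group: 256·1/2/32 = 4
19 elements at 4/iter → 5 passes, remainder 3 on the last

[iterations, last_vl] = [5, 3]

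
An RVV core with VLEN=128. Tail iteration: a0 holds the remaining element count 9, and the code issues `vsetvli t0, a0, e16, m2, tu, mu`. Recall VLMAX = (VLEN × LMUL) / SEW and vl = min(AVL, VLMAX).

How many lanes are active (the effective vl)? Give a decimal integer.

vl = 9

VLMAX = (128 × 2) / 16 = 16 lanes
vl ← min(9, 16) = 9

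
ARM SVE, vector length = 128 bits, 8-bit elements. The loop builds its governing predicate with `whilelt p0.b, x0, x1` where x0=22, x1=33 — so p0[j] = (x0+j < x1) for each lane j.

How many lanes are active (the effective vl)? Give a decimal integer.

128-bit reg / 8-bit elem → 16 lanes
active while 22+j < 33, i.e. j ∈ [0,11) capped at 16 ⇒ 11

vl = 11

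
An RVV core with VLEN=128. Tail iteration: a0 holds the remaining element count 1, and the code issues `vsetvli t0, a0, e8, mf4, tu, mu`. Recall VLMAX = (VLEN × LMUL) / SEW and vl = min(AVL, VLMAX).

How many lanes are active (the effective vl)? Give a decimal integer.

VLMAX = (128 × 1/4) / 8 = 4 lanes
AVL=1 ≤ VLMAX=4, so vl = 1

vl = 1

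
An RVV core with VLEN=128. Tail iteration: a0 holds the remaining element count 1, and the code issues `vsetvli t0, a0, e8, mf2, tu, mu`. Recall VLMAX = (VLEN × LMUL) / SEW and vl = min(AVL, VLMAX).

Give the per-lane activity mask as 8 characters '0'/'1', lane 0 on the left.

predicate = 10000000

VLMAX = (128 × 1/2) / 8 = 8 lanes
vl = min(AVL, VLMAX) = min(1, 8) = 1
bits (lane 0 leftmost): 10000000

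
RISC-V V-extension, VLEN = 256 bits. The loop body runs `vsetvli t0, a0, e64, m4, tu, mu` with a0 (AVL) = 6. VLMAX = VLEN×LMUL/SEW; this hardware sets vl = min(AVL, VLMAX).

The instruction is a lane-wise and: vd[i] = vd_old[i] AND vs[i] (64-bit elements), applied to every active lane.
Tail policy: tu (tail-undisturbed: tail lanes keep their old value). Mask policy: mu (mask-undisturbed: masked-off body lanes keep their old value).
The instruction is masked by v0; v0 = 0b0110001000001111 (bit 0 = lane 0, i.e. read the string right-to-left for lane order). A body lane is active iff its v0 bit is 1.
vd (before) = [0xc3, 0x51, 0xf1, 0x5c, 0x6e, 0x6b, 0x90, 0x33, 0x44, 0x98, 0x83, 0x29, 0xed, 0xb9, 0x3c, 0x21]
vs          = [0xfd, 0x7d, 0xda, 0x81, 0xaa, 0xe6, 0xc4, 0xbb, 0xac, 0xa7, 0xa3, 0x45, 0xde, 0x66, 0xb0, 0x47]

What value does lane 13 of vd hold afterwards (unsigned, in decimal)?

vd[13] = 185

VLMAX = VLEN×LMUL/SEW = 256×4/64 = 16
vl = min(AVL, VLMAX) = min(6, 16) = 6
[0] and(0xc3,0xfd) = 0xc1
[1] and(0x51,0x7d) = 0x51
[2] and(0xf1,0xda) = 0xd0
[3] and(0x5c,0x81) = 0x00
[4] mask-off/keep = 0x6e
[5] mask-off/keep = 0x6b
[6] tail/keep = 0x90
[7] tail/keep = 0x33
[8] tail/keep = 0x44
[9] tail/keep = 0x98
[10] tail/keep = 0x83
[11] tail/keep = 0x29
[12] tail/keep = 0xed
[13] tail/keep = 0xb9
[14] tail/keep = 0x3c
[15] tail/keep = 0x21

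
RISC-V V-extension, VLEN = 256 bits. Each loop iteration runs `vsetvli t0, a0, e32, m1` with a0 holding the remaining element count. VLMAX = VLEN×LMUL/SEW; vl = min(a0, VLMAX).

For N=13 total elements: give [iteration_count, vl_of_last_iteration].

[iterations, last_vl] = [2, 5]

lanes per group: 256·1/32 = 8
13 elements at 8/iter → 2 passes, remainder 5 on the last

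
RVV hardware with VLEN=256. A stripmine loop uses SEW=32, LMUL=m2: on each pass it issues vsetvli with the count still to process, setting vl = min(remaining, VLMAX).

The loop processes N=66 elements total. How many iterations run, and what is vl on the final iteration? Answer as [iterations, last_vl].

[iterations, last_vl] = [5, 2]

lanes per group: 256·2/32 = 16
66 elements at 16/iter → 5 passes, remainder 2 on the last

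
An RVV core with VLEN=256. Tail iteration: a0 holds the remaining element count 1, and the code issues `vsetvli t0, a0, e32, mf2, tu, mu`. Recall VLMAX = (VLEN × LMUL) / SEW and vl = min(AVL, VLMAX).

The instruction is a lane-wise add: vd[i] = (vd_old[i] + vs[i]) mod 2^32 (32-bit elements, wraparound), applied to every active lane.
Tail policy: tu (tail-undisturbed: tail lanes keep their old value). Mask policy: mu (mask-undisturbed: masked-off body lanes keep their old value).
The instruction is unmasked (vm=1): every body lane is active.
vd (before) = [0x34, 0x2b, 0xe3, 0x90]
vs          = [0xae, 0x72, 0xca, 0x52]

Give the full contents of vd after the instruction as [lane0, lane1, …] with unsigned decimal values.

VLMAX = (256 × 1/2) / 32 = 4 lanes
AVL=1 ≤ VLMAX=4, so vl = 1
vd[0] add(0x34,0xae) -> 0xe2
vd[1] tail/keep -> 0x2b
vd[2] tail/keep -> 0xe3
vd[3] tail/keep -> 0x90

vd = [226, 43, 227, 144]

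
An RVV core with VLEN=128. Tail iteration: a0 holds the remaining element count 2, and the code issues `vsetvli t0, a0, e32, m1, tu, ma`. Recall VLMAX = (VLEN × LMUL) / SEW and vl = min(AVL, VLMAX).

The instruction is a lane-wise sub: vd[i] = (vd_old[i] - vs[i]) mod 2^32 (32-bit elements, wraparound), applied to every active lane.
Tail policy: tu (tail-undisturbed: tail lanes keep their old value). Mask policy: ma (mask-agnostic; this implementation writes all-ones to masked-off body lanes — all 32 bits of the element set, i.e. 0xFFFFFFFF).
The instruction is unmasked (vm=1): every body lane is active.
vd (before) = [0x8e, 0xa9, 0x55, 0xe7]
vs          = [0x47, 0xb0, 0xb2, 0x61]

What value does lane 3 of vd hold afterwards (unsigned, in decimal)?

vd[3] = 231

VLMAX = VLEN×LMUL/SEW = 128×1/32 = 4
vl ← min(2, 4) = 2
[0] sub(0x8e,0x47) = 0x47
[1] sub(0xa9,0xb0) = 0xfffffff9
[2] tail/keep = 0x55
[3] tail/keep = 0xe7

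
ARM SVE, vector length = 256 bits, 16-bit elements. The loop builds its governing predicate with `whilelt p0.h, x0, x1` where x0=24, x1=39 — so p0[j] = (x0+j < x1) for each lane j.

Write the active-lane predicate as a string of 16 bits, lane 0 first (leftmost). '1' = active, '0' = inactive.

predicate = 1111111111111110

256-bit reg / 16-bit elem → 16 lanes
p0[j] = (24+j < 39); true for j=0..14 → 15 lanes set
bits (lane 0 leftmost): 1111111111111110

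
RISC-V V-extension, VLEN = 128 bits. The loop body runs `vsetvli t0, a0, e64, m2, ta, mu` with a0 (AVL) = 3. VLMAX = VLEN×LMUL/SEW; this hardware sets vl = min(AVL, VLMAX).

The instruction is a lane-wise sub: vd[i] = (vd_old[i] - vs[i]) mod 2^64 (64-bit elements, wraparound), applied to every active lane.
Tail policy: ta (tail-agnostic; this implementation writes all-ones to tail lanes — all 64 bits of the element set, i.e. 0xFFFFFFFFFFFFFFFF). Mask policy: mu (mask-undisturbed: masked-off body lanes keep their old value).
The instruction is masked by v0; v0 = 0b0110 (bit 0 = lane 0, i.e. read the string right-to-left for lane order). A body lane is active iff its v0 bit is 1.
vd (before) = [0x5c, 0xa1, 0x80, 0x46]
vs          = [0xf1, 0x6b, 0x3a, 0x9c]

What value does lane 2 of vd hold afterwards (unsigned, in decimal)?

VLMAX = VLEN×LMUL/SEW = 128×2/64 = 4
vl ← min(3, 4) = 3
[0] mask-off/keep = 0x5c
[1] sub(0xa1,0x6b) = 0x36
[2] sub(0x80,0x3a) = 0x46
[3] tail/ones = 0xffffffffffffffff

vd[2] = 70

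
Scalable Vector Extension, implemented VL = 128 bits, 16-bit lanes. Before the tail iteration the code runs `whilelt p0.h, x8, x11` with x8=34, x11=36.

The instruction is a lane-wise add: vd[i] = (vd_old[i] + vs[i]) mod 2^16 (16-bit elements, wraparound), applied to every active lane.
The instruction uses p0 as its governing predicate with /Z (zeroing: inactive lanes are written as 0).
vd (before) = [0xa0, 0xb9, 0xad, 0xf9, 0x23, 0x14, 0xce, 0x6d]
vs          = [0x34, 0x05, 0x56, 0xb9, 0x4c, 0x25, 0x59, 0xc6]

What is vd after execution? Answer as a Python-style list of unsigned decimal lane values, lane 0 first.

vd = [212, 190, 0, 0, 0, 0, 0, 0]

128-bit reg / 16-bit elem → 8 lanes
p0[j] = (34+j < 36); true for j=0..1 → 2 lanes set
vd[0] add(0xa0,0x34) -> 0xd4
vd[1] add(0xb9,0x05) -> 0xbe
vd[2] tail/zero -> 0x00
vd[3] tail/zero -> 0x00
vd[4] tail/zero -> 0x00
vd[5] tail/zero -> 0x00
vd[6] tail/zero -> 0x00
vd[7] tail/zero -> 0x00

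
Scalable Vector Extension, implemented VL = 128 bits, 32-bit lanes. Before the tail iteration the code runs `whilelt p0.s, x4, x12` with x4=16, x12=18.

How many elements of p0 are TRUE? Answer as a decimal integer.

vl = 2

128-bit reg / 32-bit elem → 4 lanes
whilelt: lane j active iff 16+j < 18 → j < 2 → 2 active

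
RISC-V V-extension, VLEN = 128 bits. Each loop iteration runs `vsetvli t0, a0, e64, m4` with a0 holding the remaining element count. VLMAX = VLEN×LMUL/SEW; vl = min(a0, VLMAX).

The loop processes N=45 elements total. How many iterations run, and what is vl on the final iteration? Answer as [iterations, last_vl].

VLMAX = (128 × 4) / 64 = 8 lanes
iterations = ceil(45/8) = 6; final-pass vl = 5

[iterations, last_vl] = [6, 5]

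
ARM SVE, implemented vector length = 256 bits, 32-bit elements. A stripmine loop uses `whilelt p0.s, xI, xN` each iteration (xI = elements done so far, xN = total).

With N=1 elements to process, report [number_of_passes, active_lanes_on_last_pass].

[iterations, last_vl] = [1, 1]

lane count: 256 div 32 = 8
iterations = ceil(1/8) = 1; final-pass vl = 1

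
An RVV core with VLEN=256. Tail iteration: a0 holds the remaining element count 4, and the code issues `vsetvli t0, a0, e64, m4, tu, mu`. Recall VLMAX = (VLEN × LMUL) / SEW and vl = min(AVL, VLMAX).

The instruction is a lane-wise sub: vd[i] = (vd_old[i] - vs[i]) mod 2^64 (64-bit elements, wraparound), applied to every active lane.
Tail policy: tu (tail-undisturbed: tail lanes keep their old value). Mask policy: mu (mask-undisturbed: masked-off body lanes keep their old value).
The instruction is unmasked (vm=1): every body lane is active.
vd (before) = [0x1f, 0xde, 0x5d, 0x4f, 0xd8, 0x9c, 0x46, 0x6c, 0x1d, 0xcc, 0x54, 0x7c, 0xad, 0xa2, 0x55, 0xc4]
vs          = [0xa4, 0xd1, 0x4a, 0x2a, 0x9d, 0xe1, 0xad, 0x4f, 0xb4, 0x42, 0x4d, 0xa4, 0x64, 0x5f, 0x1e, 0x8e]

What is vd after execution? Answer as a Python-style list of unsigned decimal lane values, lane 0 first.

vd = [18446744073709551483, 13, 19, 37, 216, 156, 70, 108, 29, 204, 84, 124, 173, 162, 85, 196]

VLMAX = VLEN×LMUL/SEW = 256×4/64 = 16
vl ← min(4, 16) = 4
  i=0: sub(0x1f,0xa4) → 18446744073709551483
  i=1: sub(0xde,0xd1) → 13
  i=2: sub(0x5d,0x4a) → 19
  i=3: sub(0x4f,0x2a) → 37
  i=4: tail/keep → 216
  i=5: tail/keep → 156
  i=6: tail/keep → 70
  i=7: tail/keep → 108
  i=8: tail/keep → 29
  i=9: tail/keep → 204
  i=10: tail/keep → 84
  i=11: tail/keep → 124
  i=12: tail/keep → 173
  i=13: tail/keep → 162
  i=14: tail/keep → 85
  i=15: tail/keep → 196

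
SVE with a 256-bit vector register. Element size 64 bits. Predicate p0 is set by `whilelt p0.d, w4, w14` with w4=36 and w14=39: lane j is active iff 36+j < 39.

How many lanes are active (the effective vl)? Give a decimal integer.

256-bit reg / 64-bit elem → 4 lanes
p0[j] = (36+j < 39); true for j=0..2 → 3 lanes set

vl = 3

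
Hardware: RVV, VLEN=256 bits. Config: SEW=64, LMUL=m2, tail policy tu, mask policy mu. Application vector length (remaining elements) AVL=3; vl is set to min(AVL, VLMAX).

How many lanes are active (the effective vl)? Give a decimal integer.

vl = 3

VLMAX = (256 × 2) / 64 = 8 lanes
vl ← min(3, 8) = 3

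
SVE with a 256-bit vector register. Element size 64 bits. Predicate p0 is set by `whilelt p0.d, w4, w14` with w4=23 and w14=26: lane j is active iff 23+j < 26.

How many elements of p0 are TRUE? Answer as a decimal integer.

lane count: 256 div 64 = 4
whilelt: lane j active iff 23+j < 26 → j < 3 → 3 active

vl = 3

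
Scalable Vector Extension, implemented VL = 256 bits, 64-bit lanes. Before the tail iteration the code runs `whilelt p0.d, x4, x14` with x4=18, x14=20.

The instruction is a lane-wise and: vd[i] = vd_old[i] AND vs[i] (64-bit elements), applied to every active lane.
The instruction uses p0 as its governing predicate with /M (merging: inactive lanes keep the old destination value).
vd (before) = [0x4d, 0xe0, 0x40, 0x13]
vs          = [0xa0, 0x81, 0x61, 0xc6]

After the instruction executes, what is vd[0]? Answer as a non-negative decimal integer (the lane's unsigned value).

256-bit reg / 64-bit elem → 4 lanes
p0[j] = (18+j < 20); true for j=0..1 → 2 lanes set
lane  0: and(0x4d,0xa0) ⇒ 0x00
lane  1: and(0xe0,0x81) ⇒ 0x80
lane  2: tail/keep ⇒ 0x40
lane  3: tail/keep ⇒ 0x13

vd[0] = 0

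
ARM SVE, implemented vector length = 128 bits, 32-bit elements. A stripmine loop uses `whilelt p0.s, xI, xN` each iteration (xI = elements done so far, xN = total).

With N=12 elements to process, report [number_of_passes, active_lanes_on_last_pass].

128-bit reg / 32-bit elem → 4 lanes
N=12: ⌈12/4⌉ = 3 iters; last vl = 12 − 2×4 = 4

[iterations, last_vl] = [3, 4]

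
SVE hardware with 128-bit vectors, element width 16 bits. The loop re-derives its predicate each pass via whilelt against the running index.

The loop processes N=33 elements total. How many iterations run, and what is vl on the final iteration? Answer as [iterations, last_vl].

lane count: 128 div 16 = 8
33 elements at 8/iter → 5 passes, remainder 1 on the last

[iterations, last_vl] = [5, 1]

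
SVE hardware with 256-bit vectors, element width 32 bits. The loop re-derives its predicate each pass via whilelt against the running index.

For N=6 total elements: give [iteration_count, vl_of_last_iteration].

lane count: 256 div 32 = 8
6 elements at 8/iter → 1 passes, remainder 6 on the last

[iterations, last_vl] = [1, 6]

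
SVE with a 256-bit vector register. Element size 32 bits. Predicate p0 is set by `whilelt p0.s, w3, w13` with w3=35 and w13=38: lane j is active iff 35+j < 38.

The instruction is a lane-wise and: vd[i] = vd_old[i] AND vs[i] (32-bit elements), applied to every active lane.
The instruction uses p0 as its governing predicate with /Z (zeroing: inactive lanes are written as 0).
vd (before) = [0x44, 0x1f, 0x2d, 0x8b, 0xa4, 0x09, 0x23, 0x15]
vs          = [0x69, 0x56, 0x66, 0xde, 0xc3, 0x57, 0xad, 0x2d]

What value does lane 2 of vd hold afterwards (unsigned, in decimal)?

lane count: 256 div 32 = 8
active while 35+j < 38, i.e. j ∈ [0,3) capped at 8 ⇒ 3
lane  0: and(0x44,0x69) ⇒ 0x40
lane  1: and(0x1f,0x56) ⇒ 0x16
lane  2: and(0x2d,0x66) ⇒ 0x24
lane  3: tail/zero ⇒ 0x00
lane  4: tail/zero ⇒ 0x00
lane  5: tail/zero ⇒ 0x00
lane  6: tail/zero ⇒ 0x00
lane  7: tail/zero ⇒ 0x00

vd[2] = 36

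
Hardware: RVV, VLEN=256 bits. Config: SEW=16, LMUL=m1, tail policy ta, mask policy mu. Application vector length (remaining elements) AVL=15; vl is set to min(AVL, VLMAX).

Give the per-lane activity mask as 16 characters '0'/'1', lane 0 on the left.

VLMAX = (256 × 1) / 16 = 16 lanes
vl ← min(15, 16) = 15
bits (lane 0 leftmost): 1111111111111110

predicate = 1111111111111110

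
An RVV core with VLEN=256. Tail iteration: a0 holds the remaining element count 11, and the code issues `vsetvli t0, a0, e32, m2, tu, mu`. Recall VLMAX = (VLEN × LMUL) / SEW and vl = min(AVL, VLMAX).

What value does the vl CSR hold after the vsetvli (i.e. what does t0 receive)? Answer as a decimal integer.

vl = 11

VLMAX = VLEN×LMUL/SEW = 256×2/32 = 16
AVL=11 ≤ VLMAX=16, so vl = 11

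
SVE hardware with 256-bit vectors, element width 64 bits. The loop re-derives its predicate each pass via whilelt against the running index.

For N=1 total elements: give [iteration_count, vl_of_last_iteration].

[iterations, last_vl] = [1, 1]

lane count: 256 div 64 = 4
N=1: ⌈1/4⌉ = 1 iters; last vl = 1 − 0×4 = 1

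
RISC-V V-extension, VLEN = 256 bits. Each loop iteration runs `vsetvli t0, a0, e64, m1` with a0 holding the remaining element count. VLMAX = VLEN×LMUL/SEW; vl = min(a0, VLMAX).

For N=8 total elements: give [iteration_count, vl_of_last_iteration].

VLMAX = VLEN×LMUL/SEW = 256×1/64 = 4
iterations = ceil(8/4) = 2; final-pass vl = 4

[iterations, last_vl] = [2, 4]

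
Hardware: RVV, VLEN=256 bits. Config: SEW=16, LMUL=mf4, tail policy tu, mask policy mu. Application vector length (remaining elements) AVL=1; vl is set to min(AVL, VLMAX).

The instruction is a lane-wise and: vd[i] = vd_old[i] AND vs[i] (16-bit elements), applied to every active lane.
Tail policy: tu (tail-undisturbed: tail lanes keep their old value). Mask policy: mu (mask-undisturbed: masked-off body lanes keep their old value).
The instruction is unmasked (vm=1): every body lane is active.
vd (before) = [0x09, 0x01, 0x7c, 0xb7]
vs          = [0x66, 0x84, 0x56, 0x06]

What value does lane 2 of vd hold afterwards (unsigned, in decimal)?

VLMAX = (256 × 1/4) / 16 = 4 lanes
vl ← min(1, 4) = 1
vd[0] and(0x09,0x66) -> 0x00
vd[1] tail/keep -> 0x01
vd[2] tail/keep -> 0x7c
vd[3] tail/keep -> 0xb7

vd[2] = 124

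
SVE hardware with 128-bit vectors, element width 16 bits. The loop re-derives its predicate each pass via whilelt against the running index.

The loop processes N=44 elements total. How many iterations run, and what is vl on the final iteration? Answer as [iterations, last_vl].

128-bit reg / 16-bit elem → 8 lanes
N=44: ⌈44/8⌉ = 6 iters; last vl = 44 − 5×8 = 4

[iterations, last_vl] = [6, 4]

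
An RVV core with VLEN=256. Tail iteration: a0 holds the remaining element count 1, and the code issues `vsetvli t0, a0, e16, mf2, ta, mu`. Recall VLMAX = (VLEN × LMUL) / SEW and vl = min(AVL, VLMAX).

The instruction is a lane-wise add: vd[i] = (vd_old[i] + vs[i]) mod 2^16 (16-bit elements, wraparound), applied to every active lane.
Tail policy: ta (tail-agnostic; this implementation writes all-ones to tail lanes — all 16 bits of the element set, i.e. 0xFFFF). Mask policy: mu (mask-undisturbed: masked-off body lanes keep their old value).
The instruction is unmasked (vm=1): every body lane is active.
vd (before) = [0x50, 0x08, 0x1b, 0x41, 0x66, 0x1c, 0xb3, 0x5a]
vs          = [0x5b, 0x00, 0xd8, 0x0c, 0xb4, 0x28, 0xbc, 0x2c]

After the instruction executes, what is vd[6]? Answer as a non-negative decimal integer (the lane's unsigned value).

vd[6] = 65535

VLMAX = (256 × 1/2) / 16 = 8 lanes
vl = min(AVL, VLMAX) = min(1, 8) = 1
[0] add(0x50,0x5b) = 0xab
[1] tail/ones = 0xffff
[2] tail/ones = 0xffff
[3] tail/ones = 0xffff
[4] tail/ones = 0xffff
[5] tail/ones = 0xffff
[6] tail/ones = 0xffff
[7] tail/ones = 0xffff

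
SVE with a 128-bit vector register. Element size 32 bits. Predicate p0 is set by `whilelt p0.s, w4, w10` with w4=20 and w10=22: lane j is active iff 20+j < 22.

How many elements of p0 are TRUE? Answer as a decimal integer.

vl = 2

lane count: 128 div 32 = 4
active while 20+j < 22, i.e. j ∈ [0,2) capped at 4 ⇒ 2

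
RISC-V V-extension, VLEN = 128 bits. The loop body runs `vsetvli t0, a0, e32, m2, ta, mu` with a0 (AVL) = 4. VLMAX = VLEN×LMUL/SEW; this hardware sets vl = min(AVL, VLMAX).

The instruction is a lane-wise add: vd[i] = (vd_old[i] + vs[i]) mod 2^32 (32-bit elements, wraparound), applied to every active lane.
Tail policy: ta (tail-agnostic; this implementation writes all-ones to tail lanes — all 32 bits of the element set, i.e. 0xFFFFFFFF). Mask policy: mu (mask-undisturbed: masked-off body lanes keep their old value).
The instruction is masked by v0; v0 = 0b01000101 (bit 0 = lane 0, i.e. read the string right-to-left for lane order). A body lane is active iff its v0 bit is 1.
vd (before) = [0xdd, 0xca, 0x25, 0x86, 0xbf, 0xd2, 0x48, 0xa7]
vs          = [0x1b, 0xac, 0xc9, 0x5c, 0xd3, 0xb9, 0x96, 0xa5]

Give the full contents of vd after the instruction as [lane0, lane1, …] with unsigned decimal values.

VLMAX = (128 × 2) / 32 = 8 lanes
vl = min(AVL, VLMAX) = min(4, 8) = 4
  i=0: add(0xdd,0x1b) → 248
  i=1: mask-off/keep → 202
  i=2: add(0x25,0xc9) → 238
  i=3: mask-off/keep → 134
  i=4: tail/ones → 4294967295
  i=5: tail/ones → 4294967295
  i=6: tail/ones → 4294967295
  i=7: tail/ones → 4294967295

vd = [248, 202, 238, 134, 4294967295, 4294967295, 4294967295, 4294967295]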